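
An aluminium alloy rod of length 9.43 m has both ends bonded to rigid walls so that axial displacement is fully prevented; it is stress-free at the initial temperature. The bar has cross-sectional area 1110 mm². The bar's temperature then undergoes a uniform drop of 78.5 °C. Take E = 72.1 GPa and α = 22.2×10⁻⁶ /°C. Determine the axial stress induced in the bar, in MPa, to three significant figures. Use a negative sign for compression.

Free thermal expansion αLΔT = 22.2e-6 · 9430 · -78.5 = -16.43 mm.
The walls impose strain ε = −(-16.43)/9430 = 1.7427e-03; σ = Eε = 72100 · 1.7427e-03 = 125.6 MPa.

126 MPa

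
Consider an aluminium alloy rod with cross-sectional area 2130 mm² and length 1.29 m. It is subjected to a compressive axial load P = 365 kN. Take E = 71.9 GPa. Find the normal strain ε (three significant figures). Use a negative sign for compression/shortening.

-0.00238

σ = N/A = -171.4 MPa; ε = σ/E = -171.4/71900 = -2.383e-03.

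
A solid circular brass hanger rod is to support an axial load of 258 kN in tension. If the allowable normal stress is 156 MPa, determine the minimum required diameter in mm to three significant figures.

45.9 mm

Required area A ≥ P/σ_allow = 258000/156 = 1654 mm².
For a solid circular section, d ≥ √(4A/π) = 45.89 mm.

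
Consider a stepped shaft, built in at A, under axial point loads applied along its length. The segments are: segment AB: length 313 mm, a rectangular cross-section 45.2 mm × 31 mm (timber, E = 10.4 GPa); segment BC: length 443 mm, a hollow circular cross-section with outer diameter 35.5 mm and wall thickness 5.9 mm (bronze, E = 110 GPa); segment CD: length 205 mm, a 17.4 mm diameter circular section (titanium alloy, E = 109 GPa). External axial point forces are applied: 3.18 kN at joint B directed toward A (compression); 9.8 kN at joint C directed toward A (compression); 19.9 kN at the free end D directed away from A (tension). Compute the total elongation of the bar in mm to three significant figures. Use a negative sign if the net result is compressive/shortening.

0.380 mm

Internal axial forces (sectioning from the free end, tension +): N_CD = 19.9 kN, N_BC = 10.1 kN, N_AB = 6.92 kN.
A_AB = 1401 mm².
A_BC = 548.6 mm².
A_CD = 237.8 mm².
δ_AB = 6920·313/(1401·10400) = 0.1486 mm
δ_BC = 10100·443/(548.6·110000) = 0.07414 mm
δ_CD = 19900·205/(237.8·109000) = 0.1574 mm
δ = Σδ_i = 0.3802 mm.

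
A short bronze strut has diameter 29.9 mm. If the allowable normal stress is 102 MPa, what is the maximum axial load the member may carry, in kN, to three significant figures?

A = 702.2 mm².
P_max = σ_allow · A = 102 · 702.2 = 71620 N = 71.62 kN.

71.6 kN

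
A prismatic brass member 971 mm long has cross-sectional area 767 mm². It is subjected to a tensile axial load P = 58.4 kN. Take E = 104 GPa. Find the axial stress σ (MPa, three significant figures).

76.1 MPa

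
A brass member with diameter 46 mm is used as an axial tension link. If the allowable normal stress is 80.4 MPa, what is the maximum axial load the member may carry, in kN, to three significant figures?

134 kN

A = 1662 mm².
P_max = σ_allow · A = 80.4 · 1662 = 133600 N = 133.6 kN.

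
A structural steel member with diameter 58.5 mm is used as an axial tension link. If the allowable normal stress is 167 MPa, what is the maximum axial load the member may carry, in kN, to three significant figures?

449 kN

A = 2688 mm².
P_max = σ_allow · A = 167 · 2688 = 448900 N = 448.9 kN.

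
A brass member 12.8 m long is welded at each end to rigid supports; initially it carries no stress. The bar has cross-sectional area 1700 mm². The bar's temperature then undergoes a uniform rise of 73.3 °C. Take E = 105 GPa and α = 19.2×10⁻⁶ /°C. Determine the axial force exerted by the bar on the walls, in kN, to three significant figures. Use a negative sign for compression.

-251 kN

Free thermal expansion αLΔT = 19.2e-6 · 12800 · 73.3 = 18.01 mm.
The walls impose strain ε = −(18.01)/12800 = -1.4074e-03; σ = Eε = 105000 · -1.4074e-03 = -147.8 MPa.
Wall reaction R = σ·A = -147.8·1700 = -251200 N = -251.2 kN.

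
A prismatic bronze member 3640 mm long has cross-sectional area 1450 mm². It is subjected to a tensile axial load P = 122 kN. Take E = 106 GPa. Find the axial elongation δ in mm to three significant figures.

2.89 mm

δ_mech = NL/(AE) = 122000·3640/(1450·106000) = 2.889 mm.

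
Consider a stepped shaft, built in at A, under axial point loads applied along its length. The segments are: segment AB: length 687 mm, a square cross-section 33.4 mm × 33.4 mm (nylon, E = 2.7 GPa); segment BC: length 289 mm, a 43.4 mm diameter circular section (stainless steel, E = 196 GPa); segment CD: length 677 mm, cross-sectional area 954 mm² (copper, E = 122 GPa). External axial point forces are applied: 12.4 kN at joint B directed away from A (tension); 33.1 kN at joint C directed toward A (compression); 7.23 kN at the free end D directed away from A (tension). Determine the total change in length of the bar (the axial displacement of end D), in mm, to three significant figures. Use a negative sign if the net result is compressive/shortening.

Internal axial forces (sectioning from the free end, tension +): N_CD = 7.23 kN, N_BC = -25.87 kN, N_AB = -13.47 kN.
A_AB = 1116 mm².
A_BC = 1479 mm².
δ_AB = -13470·687/(1116·2700) = -3.072 mm
δ_BC = -25870·289/(1479·196000) = -0.02579 mm
δ_CD = 7230·677/(954·122000) = 0.04206 mm
δ = Σδ_i = -3.056 mm.

-3.06 mm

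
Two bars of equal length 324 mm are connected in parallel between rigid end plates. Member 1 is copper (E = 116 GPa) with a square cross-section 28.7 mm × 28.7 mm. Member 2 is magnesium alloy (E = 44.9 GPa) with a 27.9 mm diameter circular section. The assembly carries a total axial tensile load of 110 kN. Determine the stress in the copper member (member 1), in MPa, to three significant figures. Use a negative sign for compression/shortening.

A_1 = 823.7 mm².
A_2 = 611.4 mm².
Equal strain + equilibrium ⇒ each member carries load in proportion to AE: A₁E₁ = 95550000 N, A₂E₂ = 27450000 N, ΣAE = 123000000 N.
σ₁ = P·E₁/ΣAE = 110000·116000/123000000 = 103.7 MPa.

104 MPa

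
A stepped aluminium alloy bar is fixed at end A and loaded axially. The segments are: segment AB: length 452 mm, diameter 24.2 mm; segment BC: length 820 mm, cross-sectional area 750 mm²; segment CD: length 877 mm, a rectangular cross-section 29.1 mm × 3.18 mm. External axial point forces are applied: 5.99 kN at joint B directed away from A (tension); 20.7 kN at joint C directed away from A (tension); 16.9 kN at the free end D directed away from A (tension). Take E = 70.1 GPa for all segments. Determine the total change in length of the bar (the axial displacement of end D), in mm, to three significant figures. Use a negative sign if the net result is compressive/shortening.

3.48 mm

Internal axial forces (sectioning from the free end, tension +): N_CD = 16.9 kN, N_BC = 37.6 kN, N_AB = 43.59 kN.
A_AB = 460 mm².
A_CD = 92.54 mm².
δ_AB = 43590·452/(460·70100) = 0.6111 mm
δ_BC = 37600·820/(750·70100) = 0.5864 mm
δ_CD = 16900·877/(92.54·70100) = 2.285 mm
δ = Σδ_i = 3.482 mm.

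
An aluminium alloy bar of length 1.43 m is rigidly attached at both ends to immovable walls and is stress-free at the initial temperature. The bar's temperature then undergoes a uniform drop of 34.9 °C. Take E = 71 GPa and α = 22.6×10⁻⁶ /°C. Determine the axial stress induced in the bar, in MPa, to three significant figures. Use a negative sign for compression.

Free thermal expansion αLΔT = 22.6e-6 · 1430 · -34.9 = -1.128 mm.
The walls impose strain ε = −(-1.128)/1430 = 7.8874e-04; σ = Eε = 71000 · 7.8874e-04 = 56 MPa.

56.0 MPa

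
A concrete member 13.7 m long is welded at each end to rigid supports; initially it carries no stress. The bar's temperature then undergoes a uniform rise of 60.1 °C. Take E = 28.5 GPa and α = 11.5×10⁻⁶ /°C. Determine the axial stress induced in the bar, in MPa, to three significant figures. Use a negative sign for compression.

-19.7 MPa

Free thermal expansion αLΔT = 11.5e-6 · 13700 · 60.1 = 9.469 mm.
The walls impose strain ε = −(9.469)/13700 = -6.9115e-04; σ = Eε = 28500 · -6.9115e-04 = -19.7 MPa.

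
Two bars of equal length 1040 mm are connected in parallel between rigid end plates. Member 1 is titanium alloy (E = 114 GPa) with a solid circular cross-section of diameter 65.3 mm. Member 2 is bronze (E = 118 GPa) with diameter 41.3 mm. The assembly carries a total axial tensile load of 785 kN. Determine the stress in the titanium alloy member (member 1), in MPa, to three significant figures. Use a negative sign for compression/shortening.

166 MPa

A_1 = 3349 mm².
A_2 = 1340 mm².
Equal strain + equilibrium ⇒ each member carries load in proportion to AE: A₁E₁ = 381800000 N, A₂E₂ = 158100000 N, ΣAE = 539900000 N.
σ₁ = P·E₁/ΣAE = 785000·114000/539900000 = 165.8 MPa.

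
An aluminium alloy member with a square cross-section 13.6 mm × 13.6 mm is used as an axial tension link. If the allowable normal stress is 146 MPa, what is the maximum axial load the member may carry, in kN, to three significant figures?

A = 185 mm².
P_max = σ_allow · A = 146 · 185 = 27000 N = 27 kN.

27.0 kN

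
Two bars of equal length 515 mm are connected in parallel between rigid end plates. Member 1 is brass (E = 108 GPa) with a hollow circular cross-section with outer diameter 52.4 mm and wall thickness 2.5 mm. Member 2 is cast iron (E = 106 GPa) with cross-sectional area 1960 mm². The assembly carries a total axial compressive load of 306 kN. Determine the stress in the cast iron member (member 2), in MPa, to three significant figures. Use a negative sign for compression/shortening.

-130 MPa

A_1 = 391.9 mm².
Equal strain + equilibrium ⇒ each member carries load in proportion to AE: A₁E₁ = 42330000 N, A₂E₂ = 207800000 N, ΣAE = 250100000 N.
σ₂ = P·E₂/ΣAE = -306000·106000/250100000 = -129.7 MPa.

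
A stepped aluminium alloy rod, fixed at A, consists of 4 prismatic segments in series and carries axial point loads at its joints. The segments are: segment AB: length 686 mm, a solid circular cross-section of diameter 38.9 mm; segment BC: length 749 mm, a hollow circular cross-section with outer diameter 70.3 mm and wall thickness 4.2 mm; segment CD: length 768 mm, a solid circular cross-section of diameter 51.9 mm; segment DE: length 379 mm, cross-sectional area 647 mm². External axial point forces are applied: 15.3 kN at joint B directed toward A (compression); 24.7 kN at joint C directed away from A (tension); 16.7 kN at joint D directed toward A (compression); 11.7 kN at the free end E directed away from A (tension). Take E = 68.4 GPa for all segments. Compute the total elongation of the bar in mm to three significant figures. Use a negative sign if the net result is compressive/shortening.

0.358 mm

Internal axial forces (sectioning from the free end, tension +): N_DE = 11.7 kN, N_CD = -5 kN, N_BC = 19.7 kN, N_AB = 4.4 kN.
A_AB = 1188 mm².
A_BC = 872.2 mm².
A_CD = 2116 mm².
δ_AB = 4400·686/(1188·68400) = 0.03713 mm
δ_BC = 19700·749/(872.2·68400) = 0.2473 mm
δ_CD = -5000·768/(2116·68400) = -0.02654 mm
δ_DE = 11700·379/(647·68400) = 0.1002 mm
δ = Σδ_i = 0.3581 mm.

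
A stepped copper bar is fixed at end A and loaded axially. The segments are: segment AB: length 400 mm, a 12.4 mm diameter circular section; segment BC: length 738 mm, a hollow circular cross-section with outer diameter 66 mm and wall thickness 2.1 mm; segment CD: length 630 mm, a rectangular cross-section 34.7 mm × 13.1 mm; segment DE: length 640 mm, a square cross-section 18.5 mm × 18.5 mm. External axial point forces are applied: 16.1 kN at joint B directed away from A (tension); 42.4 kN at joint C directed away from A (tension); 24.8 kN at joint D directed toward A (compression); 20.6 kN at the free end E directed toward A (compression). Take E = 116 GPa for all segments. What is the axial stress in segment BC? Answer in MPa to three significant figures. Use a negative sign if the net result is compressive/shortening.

Internal axial forces (sectioning from the free end, tension +): N_DE = -20.6 kN, N_CD = -45.4 kN, N_BC = -3 kN, N_AB = 13.1 kN.
A_BC = 421.6 mm².
σ_BC = N_BC/A_BC = -3000/421.6 = -7.116 MPa.

-7.12 MPa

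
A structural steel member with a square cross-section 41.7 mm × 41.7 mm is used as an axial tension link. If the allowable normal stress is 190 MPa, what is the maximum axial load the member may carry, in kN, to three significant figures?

A = 1739 mm².
P_max = σ_allow · A = 190 · 1739 = 330400 N = 330.4 kN.

330 kN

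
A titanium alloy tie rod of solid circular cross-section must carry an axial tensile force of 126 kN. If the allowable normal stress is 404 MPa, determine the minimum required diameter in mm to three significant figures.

Required area A ≥ P/σ_allow = 126000/404 = 311.9 mm².
For a solid circular section, d ≥ √(4A/π) = 19.93 mm.

19.9 mm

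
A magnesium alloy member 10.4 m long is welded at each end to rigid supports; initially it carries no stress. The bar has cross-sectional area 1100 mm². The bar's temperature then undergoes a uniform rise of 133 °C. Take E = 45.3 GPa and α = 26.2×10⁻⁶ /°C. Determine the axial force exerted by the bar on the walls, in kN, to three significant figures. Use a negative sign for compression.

-174 kN

Free thermal expansion αLΔT = 26.2e-6 · 10400 · 133 = 36.24 mm.
The walls impose strain ε = −(36.24)/10400 = -3.4846e-03; σ = Eε = 45300 · -3.4846e-03 = -157.9 MPa.
Wall reaction R = σ·A = -157.9·1100 = -173600 N = -173.6 kN.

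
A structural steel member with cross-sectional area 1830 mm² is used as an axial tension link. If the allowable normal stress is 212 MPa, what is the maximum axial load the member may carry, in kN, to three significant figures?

P_max = σ_allow · A = 212 · 1830 = 388000 N = 388 kN.

388 kN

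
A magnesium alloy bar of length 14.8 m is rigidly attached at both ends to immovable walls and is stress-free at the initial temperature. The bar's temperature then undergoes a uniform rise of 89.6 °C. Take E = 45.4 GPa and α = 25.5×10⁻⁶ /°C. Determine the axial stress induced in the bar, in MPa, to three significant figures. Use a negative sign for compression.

Free thermal expansion αLΔT = 25.5e-6 · 14800 · 89.6 = 33.82 mm.
The walls impose strain ε = −(33.82)/14800 = -2.2848e-03; σ = Eε = 45400 · -2.2848e-03 = -103.7 MPa.

-104 MPa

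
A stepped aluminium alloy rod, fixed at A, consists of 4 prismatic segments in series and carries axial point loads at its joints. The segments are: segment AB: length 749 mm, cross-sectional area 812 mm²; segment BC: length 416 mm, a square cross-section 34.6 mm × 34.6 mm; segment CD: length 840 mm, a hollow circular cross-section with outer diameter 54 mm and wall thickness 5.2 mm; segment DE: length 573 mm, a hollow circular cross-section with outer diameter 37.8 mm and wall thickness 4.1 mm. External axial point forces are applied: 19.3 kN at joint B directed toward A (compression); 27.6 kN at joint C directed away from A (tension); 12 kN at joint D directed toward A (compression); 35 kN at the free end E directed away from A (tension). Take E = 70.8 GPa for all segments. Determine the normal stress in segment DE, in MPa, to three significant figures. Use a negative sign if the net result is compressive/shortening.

80.6 MPa

Internal axial forces (sectioning from the free end, tension +): N_DE = 35 kN, N_CD = 23 kN, N_BC = 50.6 kN, N_AB = 31.3 kN.
A_DE = 434.1 mm².
σ_DE = N_DE/A_DE = 35000/434.1 = 80.63 MPa.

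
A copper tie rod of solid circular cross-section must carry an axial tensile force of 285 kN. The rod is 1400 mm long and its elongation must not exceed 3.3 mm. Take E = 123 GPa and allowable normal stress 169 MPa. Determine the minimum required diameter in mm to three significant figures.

46.3 mm

Required area A ≥ P/σ_allow = 285000/169 = 1686 mm².
For a solid circular section, d ≥ √(4A/π) = 46.34 mm.
Elongation limit: A ≥ PL/(Eδ_allow) = 285000·1400/(123000·3.3) = 983 mm² ⇒ d ≥ 35.38 mm.
The stress limit governs.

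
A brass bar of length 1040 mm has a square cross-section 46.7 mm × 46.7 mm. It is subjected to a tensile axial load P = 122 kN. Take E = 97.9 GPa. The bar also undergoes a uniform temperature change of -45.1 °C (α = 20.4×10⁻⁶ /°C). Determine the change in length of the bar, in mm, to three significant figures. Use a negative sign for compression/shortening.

A = 2181 mm².
δ_mech = NL/(AE) = 122000·1040/(2181·97900) = 0.5943 mm.
δ_thermal = αLΔT = 20.4e-6·1040·-45.1 = -0.9568 mm.
δ = δ_mech + δ_thermal = -0.3626 mm.

-0.363 mm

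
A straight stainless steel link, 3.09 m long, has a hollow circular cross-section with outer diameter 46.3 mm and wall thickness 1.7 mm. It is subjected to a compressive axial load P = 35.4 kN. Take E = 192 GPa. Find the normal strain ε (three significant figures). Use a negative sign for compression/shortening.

A = 238.2 mm².
σ = N/A = -148.6 MPa; ε = σ/E = -148.6/192000 = -7.740e-04.

-7.74e-04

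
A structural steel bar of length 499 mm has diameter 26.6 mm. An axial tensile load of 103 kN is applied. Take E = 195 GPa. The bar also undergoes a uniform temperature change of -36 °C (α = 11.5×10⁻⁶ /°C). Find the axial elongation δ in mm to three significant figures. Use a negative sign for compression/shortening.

0.268 mm

A = 555.7 mm².
δ_mech = NL/(AE) = 103000·499/(555.7·195000) = 0.4743 mm.
δ_thermal = αLΔT = 11.5e-6·499·-36 = -0.2066 mm.
δ = δ_mech + δ_thermal = 0.2677 mm.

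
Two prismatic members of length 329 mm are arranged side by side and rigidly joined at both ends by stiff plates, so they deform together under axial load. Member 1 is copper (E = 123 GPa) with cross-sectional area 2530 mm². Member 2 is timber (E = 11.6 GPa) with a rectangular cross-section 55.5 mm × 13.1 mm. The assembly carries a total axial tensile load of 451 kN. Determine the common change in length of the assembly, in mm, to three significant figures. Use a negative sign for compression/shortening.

A_2 = 727 mm².
Equal strain + equilibrium ⇒ each member carries load in proportion to AE: A₁E₁ = 311200000 N, A₂E₂ = 8434000 N, ΣAE = 319600000 N.
δ = PL/ΣAE = 451000·329/319600000 = 0.4642 mm.

0.464 mm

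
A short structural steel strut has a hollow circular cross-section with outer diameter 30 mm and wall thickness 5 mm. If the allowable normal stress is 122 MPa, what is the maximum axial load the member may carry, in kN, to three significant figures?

47.9 kN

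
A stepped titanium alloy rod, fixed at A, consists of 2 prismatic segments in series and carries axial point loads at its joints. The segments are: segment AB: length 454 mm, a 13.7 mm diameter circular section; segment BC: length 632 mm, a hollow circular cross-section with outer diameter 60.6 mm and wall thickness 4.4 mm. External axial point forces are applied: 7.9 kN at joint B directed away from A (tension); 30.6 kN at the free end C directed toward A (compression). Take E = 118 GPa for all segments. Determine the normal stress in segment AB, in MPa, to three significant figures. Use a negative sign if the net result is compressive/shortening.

-154 MPa

Internal axial forces (sectioning from the free end, tension +): N_BC = -30.6 kN, N_AB = -22.7 kN.
A_AB = 147.4 mm².
σ_AB = N_AB/A_AB = -22700/147.4 = -154 MPa.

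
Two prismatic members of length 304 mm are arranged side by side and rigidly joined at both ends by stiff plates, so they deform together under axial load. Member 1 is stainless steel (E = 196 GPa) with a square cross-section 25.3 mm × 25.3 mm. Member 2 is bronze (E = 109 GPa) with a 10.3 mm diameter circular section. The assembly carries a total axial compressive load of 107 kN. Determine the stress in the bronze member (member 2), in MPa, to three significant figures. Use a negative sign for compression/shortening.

-86.7 MPa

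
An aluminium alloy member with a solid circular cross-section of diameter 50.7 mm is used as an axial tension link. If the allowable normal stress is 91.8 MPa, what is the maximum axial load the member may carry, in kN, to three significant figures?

185 kN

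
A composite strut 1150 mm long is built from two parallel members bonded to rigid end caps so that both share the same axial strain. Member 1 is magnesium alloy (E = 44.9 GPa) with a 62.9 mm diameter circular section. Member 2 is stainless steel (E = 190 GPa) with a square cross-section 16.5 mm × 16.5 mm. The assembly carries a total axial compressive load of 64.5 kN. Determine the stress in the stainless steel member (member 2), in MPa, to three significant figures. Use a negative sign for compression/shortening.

-64.1 MPa

A_1 = 3107 mm².
A_2 = 272.2 mm².
Equal strain + equilibrium ⇒ each member carries load in proportion to AE: A₁E₁ = 139500000 N, A₂E₂ = 51730000 N, ΣAE = 191200000 N.
σ₂ = P·E₂/ΣAE = -64500·190000/191200000 = -64.08 MPa.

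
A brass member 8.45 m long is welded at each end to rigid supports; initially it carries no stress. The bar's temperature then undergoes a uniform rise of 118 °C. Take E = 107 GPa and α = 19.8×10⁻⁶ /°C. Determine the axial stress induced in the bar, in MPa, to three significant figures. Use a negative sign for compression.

-250 MPa

Free thermal expansion αLΔT = 19.8e-6 · 8450 · 118 = 19.74 mm.
The walls impose strain ε = −(19.74)/8450 = -2.3364e-03; σ = Eε = 107000 · -2.3364e-03 = -250 MPa.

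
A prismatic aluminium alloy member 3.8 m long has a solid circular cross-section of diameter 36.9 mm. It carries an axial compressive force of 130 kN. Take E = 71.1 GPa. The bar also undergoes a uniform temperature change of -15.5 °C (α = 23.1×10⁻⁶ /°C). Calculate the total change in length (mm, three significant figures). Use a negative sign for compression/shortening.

-7.86 mm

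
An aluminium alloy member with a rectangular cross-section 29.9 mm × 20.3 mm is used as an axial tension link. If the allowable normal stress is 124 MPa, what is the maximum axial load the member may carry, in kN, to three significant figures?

A = 607 mm².
P_max = σ_allow · A = 124 · 607 = 75260 N = 75.26 kN.

75.3 kN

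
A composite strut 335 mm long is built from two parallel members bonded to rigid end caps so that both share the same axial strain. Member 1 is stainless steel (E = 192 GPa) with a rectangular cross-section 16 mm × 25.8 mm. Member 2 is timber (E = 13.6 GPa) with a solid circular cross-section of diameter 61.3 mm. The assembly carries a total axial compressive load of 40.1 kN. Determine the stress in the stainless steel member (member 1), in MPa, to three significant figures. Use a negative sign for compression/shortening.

-64.5 MPa

A_1 = 412.8 mm².
A_2 = 2951 mm².
Equal strain + equilibrium ⇒ each member carries load in proportion to AE: A₁E₁ = 79260000 N, A₂E₂ = 40140000 N, ΣAE = 119400000 N.
σ₁ = P·E₁/ΣAE = -40100·192000/119400000 = -64.49 MPa.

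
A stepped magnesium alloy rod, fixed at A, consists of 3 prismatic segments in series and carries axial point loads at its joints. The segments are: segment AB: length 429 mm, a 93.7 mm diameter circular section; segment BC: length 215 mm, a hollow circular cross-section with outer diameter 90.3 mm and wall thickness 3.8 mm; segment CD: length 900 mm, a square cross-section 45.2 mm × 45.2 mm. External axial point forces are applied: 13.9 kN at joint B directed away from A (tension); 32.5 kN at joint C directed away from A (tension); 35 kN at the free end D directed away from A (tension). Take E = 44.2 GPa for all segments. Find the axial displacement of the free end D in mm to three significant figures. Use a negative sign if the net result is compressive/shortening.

0.781 mm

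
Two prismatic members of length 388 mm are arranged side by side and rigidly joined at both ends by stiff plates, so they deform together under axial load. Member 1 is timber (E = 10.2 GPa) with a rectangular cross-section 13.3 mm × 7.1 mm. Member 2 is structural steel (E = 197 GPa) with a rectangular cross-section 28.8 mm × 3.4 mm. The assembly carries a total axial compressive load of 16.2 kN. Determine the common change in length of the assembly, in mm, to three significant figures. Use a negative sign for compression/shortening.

-0.310 mm

A_1 = 94.43 mm².
A_2 = 97.92 mm².
Equal strain + equilibrium ⇒ each member carries load in proportion to AE: A₁E₁ = 963200 N, A₂E₂ = 19290000 N, ΣAE = 20250000 N.
δ = PL/ΣAE = -16200·388/20250000 = -0.3103 mm.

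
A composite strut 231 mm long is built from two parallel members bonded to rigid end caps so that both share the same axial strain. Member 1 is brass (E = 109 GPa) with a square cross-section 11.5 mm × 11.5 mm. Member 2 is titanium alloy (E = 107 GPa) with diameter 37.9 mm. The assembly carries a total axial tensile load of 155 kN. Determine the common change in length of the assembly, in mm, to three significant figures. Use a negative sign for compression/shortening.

A_1 = 132.2 mm².
A_2 = 1128 mm².
Equal strain + equilibrium ⇒ each member carries load in proportion to AE: A₁E₁ = 14420000 N, A₂E₂ = 120700000 N, ΣAE = 135100000 N.
δ = PL/ΣAE = 155000·231/135100000 = 0.265 mm.

0.265 mm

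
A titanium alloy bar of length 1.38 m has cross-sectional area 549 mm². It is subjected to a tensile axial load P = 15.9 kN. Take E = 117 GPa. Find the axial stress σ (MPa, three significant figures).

σ = N/A = 15900/549 = 28.96 MPa.

29.0 MPa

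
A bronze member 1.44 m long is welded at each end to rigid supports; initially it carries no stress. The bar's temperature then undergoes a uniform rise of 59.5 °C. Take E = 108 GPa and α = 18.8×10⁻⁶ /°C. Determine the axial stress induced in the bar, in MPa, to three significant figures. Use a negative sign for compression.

-121 MPa

Free thermal expansion αLΔT = 18.8e-6 · 1440 · 59.5 = 1.611 mm.
The walls impose strain ε = −(1.611)/1440 = -1.1186e-03; σ = Eε = 108000 · -1.1186e-03 = -120.8 MPa.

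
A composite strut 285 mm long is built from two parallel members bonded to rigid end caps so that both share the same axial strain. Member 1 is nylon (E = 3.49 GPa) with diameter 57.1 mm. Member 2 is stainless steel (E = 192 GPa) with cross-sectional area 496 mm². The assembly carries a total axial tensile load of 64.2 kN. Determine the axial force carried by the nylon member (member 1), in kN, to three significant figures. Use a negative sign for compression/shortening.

5.51 kN

A_1 = 2561 mm².
Equal strain + equilibrium ⇒ each member carries load in proportion to AE: A₁E₁ = 8937000 N, A₂E₂ = 95230000 N, ΣAE = 104200000 N.
F₁ = P·A₁E₁/ΣAE = 64200·8937000/104200000 = 5508 N.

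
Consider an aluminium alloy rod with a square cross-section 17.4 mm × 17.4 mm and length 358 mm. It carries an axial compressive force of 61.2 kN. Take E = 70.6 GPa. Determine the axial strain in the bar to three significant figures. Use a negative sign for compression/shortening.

A = 302.8 mm².
σ = N/A = -202.1 MPa; ε = σ/E = -202.1/70600 = -2.863e-03.

-0.00286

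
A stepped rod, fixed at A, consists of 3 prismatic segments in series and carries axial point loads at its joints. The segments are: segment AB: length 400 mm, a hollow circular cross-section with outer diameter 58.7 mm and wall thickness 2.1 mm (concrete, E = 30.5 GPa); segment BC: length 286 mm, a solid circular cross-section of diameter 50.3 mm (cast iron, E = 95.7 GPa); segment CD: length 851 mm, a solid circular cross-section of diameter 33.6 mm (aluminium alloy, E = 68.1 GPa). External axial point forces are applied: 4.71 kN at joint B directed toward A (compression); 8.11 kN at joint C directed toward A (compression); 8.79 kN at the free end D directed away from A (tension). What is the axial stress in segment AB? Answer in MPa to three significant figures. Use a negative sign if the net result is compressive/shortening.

-10.8 MPa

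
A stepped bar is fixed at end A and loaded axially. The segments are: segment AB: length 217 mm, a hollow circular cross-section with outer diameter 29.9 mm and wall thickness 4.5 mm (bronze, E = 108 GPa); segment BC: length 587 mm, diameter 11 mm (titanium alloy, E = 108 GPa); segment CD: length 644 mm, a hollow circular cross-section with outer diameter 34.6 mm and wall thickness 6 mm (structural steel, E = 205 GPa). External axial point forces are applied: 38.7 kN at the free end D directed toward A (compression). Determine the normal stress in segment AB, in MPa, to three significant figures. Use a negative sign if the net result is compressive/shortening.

-108 MPa

Internal axial forces (sectioning from the free end, tension +): N_CD = -38.7 kN, N_BC = -38.7 kN, N_AB = -38.7 kN.
A_AB = 359.1 mm².
σ_AB = N_AB/A_AB = -38700/359.1 = -107.8 MPa.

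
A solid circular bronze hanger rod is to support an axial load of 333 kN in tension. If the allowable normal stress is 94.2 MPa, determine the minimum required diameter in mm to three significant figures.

67.1 mm

Required area A ≥ P/σ_allow = 333000/94.2 = 3535 mm².
For a solid circular section, d ≥ √(4A/π) = 67.09 mm.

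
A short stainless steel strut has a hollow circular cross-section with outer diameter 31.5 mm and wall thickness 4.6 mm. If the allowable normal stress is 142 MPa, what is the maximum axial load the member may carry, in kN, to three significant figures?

55.2 kN

A = 388.7 mm².
P_max = σ_allow · A = 142 · 388.7 = 55200 N = 55.2 kN.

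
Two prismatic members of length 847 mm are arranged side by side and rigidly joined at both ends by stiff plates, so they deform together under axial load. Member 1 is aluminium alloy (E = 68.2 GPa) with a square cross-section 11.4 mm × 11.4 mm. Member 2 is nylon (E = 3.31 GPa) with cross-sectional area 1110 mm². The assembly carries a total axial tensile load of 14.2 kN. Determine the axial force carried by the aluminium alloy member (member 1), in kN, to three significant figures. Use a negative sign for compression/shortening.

10.0 kN

A_1 = 130 mm².
Equal strain + equilibrium ⇒ each member carries load in proportion to AE: A₁E₁ = 8863000 N, A₂E₂ = 3674000 N, ΣAE = 12540000 N.
F₁ = P·A₁E₁/ΣAE = 14200·8863000/12540000 = 10040 N.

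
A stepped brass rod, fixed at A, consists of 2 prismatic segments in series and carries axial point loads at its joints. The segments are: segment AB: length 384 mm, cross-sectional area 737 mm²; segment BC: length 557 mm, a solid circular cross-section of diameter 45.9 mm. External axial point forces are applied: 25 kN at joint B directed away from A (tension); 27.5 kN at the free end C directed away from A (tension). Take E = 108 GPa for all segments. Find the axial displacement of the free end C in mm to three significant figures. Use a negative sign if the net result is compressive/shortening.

0.339 mm

Internal axial forces (sectioning from the free end, tension +): N_BC = 27.5 kN, N_AB = 52.5 kN.
A_BC = 1655 mm².
δ_AB = 52500·384/(737·108000) = 0.2533 mm
δ_BC = 27500·557/(1655·108000) = 0.08571 mm
δ = Σδ_i = 0.339 mm.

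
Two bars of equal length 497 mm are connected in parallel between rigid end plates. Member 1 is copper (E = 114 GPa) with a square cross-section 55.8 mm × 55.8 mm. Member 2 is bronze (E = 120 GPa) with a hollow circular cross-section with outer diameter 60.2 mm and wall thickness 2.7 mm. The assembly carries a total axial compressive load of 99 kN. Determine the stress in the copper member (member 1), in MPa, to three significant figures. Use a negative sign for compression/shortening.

A_1 = 3114 mm².
A_2 = 487.7 mm².
Equal strain + equilibrium ⇒ each member carries load in proportion to AE: A₁E₁ = 355000000 N, A₂E₂ = 58530000 N, ΣAE = 413500000 N.
σ₁ = P·E₁/ΣAE = -99000·114000/413500000 = -27.29 MPa.

-27.3 MPa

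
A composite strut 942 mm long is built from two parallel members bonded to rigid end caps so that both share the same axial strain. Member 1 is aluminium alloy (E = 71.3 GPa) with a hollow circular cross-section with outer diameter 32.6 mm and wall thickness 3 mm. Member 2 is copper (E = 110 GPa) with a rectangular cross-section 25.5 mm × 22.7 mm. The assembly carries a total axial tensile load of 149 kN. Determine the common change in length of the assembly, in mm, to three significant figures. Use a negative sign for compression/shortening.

A_1 = 279 mm².
A_2 = 578.9 mm².
Equal strain + equilibrium ⇒ each member carries load in proportion to AE: A₁E₁ = 19890000 N, A₂E₂ = 63670000 N, ΣAE = 83560000 N.
δ = PL/ΣAE = 149000·942/83560000 = 1.68 mm.

1.68 mm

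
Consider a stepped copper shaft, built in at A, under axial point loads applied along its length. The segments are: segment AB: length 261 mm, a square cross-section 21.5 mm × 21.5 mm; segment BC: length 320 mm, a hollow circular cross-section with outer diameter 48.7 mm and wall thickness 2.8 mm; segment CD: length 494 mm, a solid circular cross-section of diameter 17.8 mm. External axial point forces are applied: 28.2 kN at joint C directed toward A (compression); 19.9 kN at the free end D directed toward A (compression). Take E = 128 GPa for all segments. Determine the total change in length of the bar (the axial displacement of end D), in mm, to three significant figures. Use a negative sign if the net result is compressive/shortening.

Internal axial forces (sectioning from the free end, tension +): N_CD = -19.9 kN, N_BC = -48.1 kN, N_AB = -48.1 kN.
A_AB = 462.2 mm².
A_BC = 403.8 mm².
A_CD = 248.8 mm².
δ_AB = -48100·261/(462.2·128000) = -0.2122 mm
δ_BC = -48100·320/(403.8·128000) = -0.2978 mm
δ_CD = -19900·494/(248.8·128000) = -0.3086 mm
δ = Σδ_i = -0.8186 mm.

-0.819 mm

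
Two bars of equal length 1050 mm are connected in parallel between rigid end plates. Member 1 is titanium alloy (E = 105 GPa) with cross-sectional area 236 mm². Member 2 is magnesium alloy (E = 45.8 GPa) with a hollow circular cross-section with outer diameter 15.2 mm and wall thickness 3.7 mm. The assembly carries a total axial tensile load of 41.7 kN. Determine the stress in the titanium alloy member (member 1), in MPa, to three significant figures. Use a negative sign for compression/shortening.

142 MPa

A_2 = 133.7 mm².
Equal strain + equilibrium ⇒ each member carries load in proportion to AE: A₁E₁ = 24780000 N, A₂E₂ = 6122000 N, ΣAE = 30900000 N.
σ₁ = P·E₁/ΣAE = 41700·105000/30900000 = 141.7 MPa.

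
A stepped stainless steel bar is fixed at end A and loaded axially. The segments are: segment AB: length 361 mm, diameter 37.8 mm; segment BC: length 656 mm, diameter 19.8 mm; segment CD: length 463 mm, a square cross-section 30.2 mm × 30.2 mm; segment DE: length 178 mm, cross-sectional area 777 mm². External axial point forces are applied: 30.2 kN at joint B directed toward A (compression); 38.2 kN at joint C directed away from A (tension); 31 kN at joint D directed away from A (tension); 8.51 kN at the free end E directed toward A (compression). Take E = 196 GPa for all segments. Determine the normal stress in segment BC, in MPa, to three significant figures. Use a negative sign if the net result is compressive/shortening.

197 MPa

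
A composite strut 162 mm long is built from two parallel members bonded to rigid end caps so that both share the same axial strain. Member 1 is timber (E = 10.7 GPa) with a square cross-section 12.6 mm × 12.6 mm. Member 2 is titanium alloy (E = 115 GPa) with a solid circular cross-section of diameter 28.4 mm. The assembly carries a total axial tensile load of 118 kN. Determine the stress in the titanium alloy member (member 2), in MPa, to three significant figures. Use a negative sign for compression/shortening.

A_1 = 158.8 mm².
A_2 = 633.5 mm².
Equal strain + equilibrium ⇒ each member carries load in proportion to AE: A₁E₁ = 1699000 N, A₂E₂ = 72850000 N, ΣAE = 74550000 N.
σ₂ = P·E₂/ΣAE = 118000·115000/74550000 = 182 MPa.

182 MPa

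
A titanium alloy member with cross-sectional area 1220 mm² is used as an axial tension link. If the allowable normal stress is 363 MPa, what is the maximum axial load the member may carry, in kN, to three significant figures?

P_max = σ_allow · A = 363 · 1220 = 442900 N = 442.9 kN.

443 kN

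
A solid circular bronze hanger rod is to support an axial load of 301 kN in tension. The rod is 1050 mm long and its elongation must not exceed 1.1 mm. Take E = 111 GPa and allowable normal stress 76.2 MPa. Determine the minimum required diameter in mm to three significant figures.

Required area A ≥ P/σ_allow = 301000/76.2 = 3950 mm².
For a solid circular section, d ≥ √(4A/π) = 70.92 mm.
Elongation limit: A ≥ PL/(Eδ_allow) = 301000·1050/(111000·1.1) = 2588 mm² ⇒ d ≥ 57.41 mm.
The stress limit governs.

70.9 mm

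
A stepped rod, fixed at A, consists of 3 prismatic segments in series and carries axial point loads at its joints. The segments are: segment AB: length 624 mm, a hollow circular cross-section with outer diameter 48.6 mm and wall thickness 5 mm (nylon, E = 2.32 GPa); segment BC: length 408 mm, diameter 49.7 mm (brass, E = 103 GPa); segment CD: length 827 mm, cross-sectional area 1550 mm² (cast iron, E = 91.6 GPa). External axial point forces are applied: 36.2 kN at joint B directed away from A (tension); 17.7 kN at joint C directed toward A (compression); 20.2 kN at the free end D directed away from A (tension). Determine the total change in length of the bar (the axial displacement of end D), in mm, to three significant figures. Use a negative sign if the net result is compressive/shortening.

Internal axial forces (sectioning from the free end, tension +): N_CD = 20.2 kN, N_BC = 2.5 kN, N_AB = 38.7 kN.
A_AB = 684.9 mm².
A_BC = 1940 mm².
δ_AB = 38700·624/(684.9·2320) = 15.2 mm
δ_BC = 2500·408/(1940·103000) = 0.005105 mm
δ_CD = 20200·827/(1550·91600) = 0.1177 mm
δ = Σδ_i = 15.32 mm.

15.3 mm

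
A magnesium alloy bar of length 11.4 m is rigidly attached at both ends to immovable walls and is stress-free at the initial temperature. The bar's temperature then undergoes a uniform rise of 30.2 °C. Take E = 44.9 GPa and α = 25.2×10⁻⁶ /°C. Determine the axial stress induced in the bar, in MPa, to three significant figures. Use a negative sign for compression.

-34.2 MPa

Free thermal expansion αLΔT = 25.2e-6 · 11400 · 30.2 = 8.676 mm.
The walls impose strain ε = −(8.676)/11400 = -7.6104e-04; σ = Eε = 44900 · -7.6104e-04 = -34.17 MPa.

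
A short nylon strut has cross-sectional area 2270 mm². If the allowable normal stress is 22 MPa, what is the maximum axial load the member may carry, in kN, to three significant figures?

P_max = σ_allow · A = 22 · 2270 = 49940 N = 49.94 kN.

49.9 kN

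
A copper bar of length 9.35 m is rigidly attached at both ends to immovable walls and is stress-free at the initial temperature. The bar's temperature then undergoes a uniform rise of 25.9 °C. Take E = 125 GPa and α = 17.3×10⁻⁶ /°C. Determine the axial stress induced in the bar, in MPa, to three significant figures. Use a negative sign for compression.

Free thermal expansion αLΔT = 17.3e-6 · 9350 · 25.9 = 4.189 mm.
The walls impose strain ε = −(4.189)/9350 = -4.4807e-04; σ = Eε = 125000 · -4.4807e-04 = -56.01 MPa.

-56.0 MPa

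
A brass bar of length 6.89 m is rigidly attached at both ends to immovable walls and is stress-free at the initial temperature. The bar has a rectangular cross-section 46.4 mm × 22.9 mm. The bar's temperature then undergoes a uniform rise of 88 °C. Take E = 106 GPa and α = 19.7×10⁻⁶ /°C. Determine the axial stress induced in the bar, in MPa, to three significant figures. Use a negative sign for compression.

-184 MPa

Free thermal expansion αLΔT = 19.7e-6 · 6890 · 88 = 11.94 mm.
The walls impose strain ε = −(11.94)/6890 = -1.7336e-03; σ = Eε = 106000 · -1.7336e-03 = -183.8 MPa.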